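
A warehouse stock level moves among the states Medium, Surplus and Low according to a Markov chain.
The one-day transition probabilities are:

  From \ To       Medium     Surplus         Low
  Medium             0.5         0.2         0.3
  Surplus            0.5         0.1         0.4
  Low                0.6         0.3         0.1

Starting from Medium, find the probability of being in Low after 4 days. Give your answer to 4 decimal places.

Propagate the distribution vector 4 days from Medium.
After 0 days: (1.0000, 0.0000, 0.0000)
After 1 day: (0.5000, 0.2000, 0.3000)
After 2 days: (0.5300, 0.2100, 0.2600)
After 3 days: (0.5260, 0.2050, 0.2690)
After 4 days: (0.5269, 0.2064, 0.2667)
P(in Low after 4 days) = 0.2667

0.2667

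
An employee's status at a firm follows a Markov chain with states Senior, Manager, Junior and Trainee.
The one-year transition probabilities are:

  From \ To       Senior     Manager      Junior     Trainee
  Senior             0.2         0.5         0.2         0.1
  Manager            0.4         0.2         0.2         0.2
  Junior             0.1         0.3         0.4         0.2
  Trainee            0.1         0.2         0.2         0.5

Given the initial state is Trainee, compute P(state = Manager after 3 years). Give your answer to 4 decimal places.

0.2750

Propagate the distribution vector 3 years from Trainee.
After 0 years: (0.0000, 0.0000, 0.0000, 1.0000)
After 1 year: (0.1000, 0.2000, 0.2000, 0.5000)
After 2 years: (0.1700, 0.2500, 0.2400, 0.3400)
After 3 years: (0.1920, 0.2750, 0.2480, 0.2850)
P(in Manager after 3 years) = 0.2750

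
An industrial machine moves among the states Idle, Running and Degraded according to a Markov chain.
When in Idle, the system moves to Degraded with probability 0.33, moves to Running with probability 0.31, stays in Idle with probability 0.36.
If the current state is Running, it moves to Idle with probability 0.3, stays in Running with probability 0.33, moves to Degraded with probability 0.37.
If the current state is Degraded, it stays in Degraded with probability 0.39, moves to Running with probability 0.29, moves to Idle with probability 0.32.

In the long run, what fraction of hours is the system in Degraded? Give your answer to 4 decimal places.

Let the stationary distribution be π with π = πP and π_1 + π_2 + π_3 = 1.
π_1 = 0.36·π_1 + 0.3·π_2 + 0.32·π_3
π_2 = 0.31·π_1 + 0.33·π_2 + 0.29·π_3
Solving with the normalization constraint gives π = (0.3269, 0.3089, 0.3642).
So the stationary probability of Degraded is 0.3642.

0.3642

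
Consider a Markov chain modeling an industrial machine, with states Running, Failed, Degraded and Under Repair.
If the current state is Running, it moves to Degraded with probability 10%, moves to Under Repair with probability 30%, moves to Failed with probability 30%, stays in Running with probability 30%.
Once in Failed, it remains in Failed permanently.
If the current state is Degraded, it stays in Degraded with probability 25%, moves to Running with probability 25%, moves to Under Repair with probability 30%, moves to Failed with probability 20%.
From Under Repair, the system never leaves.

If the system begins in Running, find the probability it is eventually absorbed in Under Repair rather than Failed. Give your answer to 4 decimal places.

0.5100

Let h(s) be the probability of absorption at Under Repair starting from transient state s. Then h(Under Repair) = 1 and h(Failed) = 0. By first-step analysis:
h(Running) = 0.3·h(Running) + 0.3·0 + 0.1·h(Degraded) + 0.3·1
h(Degraded) = 0.25·h(Running) + 0.2·0 + 0.25·h(Degraded) + 0.3·1
Solving: h(Running) = 0.5100, h(Degraded) = 0.5700.
Starting from Running, the probability is 0.5100.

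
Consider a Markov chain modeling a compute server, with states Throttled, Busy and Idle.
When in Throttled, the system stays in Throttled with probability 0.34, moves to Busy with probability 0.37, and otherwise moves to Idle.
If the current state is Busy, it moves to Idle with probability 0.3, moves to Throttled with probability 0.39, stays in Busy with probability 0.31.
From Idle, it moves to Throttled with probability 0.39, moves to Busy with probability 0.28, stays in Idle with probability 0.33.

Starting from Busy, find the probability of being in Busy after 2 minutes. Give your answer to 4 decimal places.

Sum over the intermediate state after 1 minute:
P = P(Busy→Throttled)·P(Throttled→Busy) + P(Busy→Busy)·P(Busy→Busy) + P(Busy→Idle)·P(Idle→Busy)
  = 0.39×0.37 + 0.31×0.31 + 0.3×0.28
  = 0.1443 + 0.0961 + 0.0840 = 0.3244

0.3244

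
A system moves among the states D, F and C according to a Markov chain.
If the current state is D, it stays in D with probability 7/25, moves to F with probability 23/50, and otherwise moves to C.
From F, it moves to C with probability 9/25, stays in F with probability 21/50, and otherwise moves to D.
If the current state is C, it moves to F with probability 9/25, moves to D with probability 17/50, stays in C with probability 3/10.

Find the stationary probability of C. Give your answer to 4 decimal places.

Let the stationary distribution be π with π = πP and π_1 + π_2 + π_3 = 1.
π_1 = 0.28·π_1 + 0.22·π_2 + 0.34·π_3
π_2 = 0.46·π_1 + 0.42·π_2 + 0.36·π_3
Solving with the normalization constraint gives π = (0.2741, 0.4121, 0.3138).
So the stationary probability of C is 0.3138.

0.3138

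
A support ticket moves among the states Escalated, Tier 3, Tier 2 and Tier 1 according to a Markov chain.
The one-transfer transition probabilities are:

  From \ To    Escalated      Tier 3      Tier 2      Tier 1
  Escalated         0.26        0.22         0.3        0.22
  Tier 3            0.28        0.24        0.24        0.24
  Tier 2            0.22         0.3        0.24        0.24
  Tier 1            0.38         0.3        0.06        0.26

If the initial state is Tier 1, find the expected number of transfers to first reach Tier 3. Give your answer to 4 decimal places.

3.6397

Let t(s) be the expected number of transfers to first reach Tier 3 from state s, with t(Tier 3) = 0. Conditioning on the first transfer:
t(Escalated) = 1 + 0.26·t(Escalated) + 0.3·t(Tier 2) + 0.22·t(Tier 1)
t(Tier 2) = 1 + 0.22·t(Escalated) + 0.24·t(Tier 2) + 0.24·t(Tier 1)
t(Tier 1) = 1 + 0.38·t(Escalated) + 0.06·t(Tier 2) + 0.26·t(Tier 1)
Solving: t(Escalated) = 3.8892, t(Tier 2) = 3.5910, t(Tier 1) = 3.6397.
Expected transfers from Tier 1 to Tier 3: 3.6397.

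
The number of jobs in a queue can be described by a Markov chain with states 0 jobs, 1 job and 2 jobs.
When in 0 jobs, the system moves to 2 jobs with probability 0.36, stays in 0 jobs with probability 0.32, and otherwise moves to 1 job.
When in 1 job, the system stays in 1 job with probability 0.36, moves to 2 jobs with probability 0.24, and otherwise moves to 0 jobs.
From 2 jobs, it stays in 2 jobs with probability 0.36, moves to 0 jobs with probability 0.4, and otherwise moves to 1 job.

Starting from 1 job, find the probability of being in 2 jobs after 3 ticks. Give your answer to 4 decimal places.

0.3222

Propagate the distribution vector 3 ticks from 1 job.
After 0 ticks: (0.0000, 1.0000, 0.0000)
After 1 tick: (0.4000, 0.3600, 0.2400)
After 2 ticks: (0.3680, 0.3152, 0.3168)
After 3 ticks: (0.3706, 0.3073, 0.3222)
P(in 2 jobs after 3 ticks) = 0.3222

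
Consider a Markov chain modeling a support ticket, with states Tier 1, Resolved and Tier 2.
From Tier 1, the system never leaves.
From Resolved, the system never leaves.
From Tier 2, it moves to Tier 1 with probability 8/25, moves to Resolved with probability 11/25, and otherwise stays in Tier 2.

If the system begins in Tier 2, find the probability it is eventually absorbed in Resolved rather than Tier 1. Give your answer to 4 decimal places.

0.5789

Let h(s) be the probability of absorption at Resolved starting from transient state s. Then h(Resolved) = 1 and h(Tier 1) = 0. By first-step analysis:
h(Tier 2) = 0.32·0 + 0.44·1 + 0.24·h(Tier 2)
Solving: h(Tier 2) = 0.5789.
Starting from Tier 2, the probability is 0.5789.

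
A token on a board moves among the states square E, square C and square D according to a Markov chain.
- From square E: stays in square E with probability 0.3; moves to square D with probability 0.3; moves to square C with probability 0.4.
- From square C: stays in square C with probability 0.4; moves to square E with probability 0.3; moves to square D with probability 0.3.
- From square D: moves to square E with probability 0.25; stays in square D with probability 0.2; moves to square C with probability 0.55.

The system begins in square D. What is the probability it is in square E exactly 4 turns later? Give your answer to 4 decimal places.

0.2864

Propagate the distribution vector 4 turns from square D.
After 0 turns: (0.0000, 0.0000, 1.0000)
After 1 turn: (0.2500, 0.5500, 0.2000)
After 2 turns: (0.2900, 0.4300, 0.2800)
After 3 turns: (0.2860, 0.4420, 0.2720)
After 4 turns: (0.2864, 0.4408, 0.2728)
P(in square E after 4 turns) = 0.2864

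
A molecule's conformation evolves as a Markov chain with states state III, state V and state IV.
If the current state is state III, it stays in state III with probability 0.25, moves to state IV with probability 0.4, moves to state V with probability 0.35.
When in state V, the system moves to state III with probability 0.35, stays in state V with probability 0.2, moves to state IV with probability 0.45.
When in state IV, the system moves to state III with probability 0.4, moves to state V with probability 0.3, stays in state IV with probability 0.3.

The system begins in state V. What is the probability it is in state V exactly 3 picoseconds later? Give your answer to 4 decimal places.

Propagate the distribution vector 3 picoseconds from state V.
After 0 picoseconds: (0.0000, 1.0000, 0.0000)
After 1 picosecond: (0.3500, 0.2000, 0.4500)
After 2 picoseconds: (0.3375, 0.2975, 0.3650)
After 3 picoseconds: (0.3345, 0.2871, 0.3784)
P(in state V after 3 picoseconds) = 0.2871

0.2871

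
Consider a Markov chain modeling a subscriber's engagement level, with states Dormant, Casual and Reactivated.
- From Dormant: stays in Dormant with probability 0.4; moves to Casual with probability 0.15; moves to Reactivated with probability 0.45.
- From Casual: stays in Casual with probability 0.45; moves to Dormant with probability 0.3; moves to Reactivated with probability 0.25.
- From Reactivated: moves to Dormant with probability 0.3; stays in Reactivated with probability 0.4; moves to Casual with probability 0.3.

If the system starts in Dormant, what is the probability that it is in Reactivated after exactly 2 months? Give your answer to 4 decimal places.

Sum over the intermediate state after 1 month:
P = P(Dormant→Dormant)·P(Dormant→Reactivated) + P(Dormant→Casual)·P(Casual→Reactivated) + P(Dormant→Reactivated)·P(Reactivated→Reactivated)
  = 0.4×0.45 + 0.15×0.25 + 0.45×0.4
  = 0.1800 + 0.0375 + 0.1800 = 0.3975

0.3975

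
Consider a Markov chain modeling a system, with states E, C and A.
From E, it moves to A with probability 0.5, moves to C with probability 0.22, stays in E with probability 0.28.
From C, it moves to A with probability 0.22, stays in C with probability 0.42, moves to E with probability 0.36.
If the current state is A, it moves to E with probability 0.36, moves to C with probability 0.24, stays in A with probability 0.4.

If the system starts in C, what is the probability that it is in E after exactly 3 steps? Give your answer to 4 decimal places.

Propagate the distribution vector 3 steps from C.
After 0 steps: (0.0000, 1.0000, 0.0000)
After 1 step: (0.3600, 0.4200, 0.2200)
After 2 steps: (0.3312, 0.3084, 0.3604)
After 3 steps: (0.3335, 0.2889, 0.3776)
P(in E after 3 steps) = 0.3335

0.3335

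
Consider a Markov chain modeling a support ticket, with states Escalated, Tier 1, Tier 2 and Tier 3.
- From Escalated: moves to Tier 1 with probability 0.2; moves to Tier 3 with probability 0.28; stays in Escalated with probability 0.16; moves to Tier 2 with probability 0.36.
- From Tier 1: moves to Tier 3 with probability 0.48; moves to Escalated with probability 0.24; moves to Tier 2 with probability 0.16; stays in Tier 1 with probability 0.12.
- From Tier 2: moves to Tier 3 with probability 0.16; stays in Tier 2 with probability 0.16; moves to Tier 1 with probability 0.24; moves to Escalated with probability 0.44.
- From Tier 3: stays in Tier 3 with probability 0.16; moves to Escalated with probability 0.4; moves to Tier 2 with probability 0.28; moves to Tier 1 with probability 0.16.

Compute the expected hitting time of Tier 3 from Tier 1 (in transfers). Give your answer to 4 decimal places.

2.7797

Let t(s) be the expected number of transfers to first reach Tier 3 from state s, with t(Tier 3) = 0. Conditioning on the first transfer:
t(Escalated) = 1 + 0.16·t(Escalated) + 0.2·t(Tier 1) + 0.36·t(Tier 2)
t(Tier 1) = 1 + 0.24·t(Escalated) + 0.12·t(Tier 1) + 0.16·t(Tier 2)
t(Tier 2) = 1 + 0.44·t(Escalated) + 0.24·t(Tier 1) + 0.16·t(Tier 2)
Solving: t(Escalated) = 3.4853, t(Tier 1) = 2.7797, t(Tier 2) = 3.8103.
Expected transfers from Tier 1 to Tier 3: 2.7797.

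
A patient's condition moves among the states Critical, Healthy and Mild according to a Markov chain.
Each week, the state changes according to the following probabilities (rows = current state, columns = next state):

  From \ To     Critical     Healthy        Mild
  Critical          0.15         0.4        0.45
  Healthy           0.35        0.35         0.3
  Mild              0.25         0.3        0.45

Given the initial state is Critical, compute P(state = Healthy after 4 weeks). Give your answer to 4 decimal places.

Propagate the distribution vector 4 weeks from Critical.
After 0 weeks: (1.0000, 0.0000, 0.0000)
After 1 week: (0.1500, 0.4000, 0.4500)
After 2 weeks: (0.2750, 0.3350, 0.3900)
After 3 weeks: (0.2560, 0.3443, 0.3998)
After 4 weeks: (0.2588, 0.3428, 0.3984)
P(in Healthy after 4 weeks) = 0.3428

0.3428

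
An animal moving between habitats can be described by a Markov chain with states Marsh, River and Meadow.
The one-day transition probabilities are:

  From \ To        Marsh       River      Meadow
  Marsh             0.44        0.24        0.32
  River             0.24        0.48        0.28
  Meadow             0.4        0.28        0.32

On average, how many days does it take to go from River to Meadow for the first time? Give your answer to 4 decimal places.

Let t(s) be the expected number of days to first reach Meadow from state s, with t(Meadow) = 0. Conditioning on the first day:
t(Marsh) = 1 + 0.44·t(Marsh) + 0.24·t(River)
t(River) = 1 + 0.24·t(Marsh) + 0.48·t(River)
Solving: t(Marsh) = 3.2534, t(River) = 3.4247.
Expected days from River to Meadow: 3.4247.

3.4247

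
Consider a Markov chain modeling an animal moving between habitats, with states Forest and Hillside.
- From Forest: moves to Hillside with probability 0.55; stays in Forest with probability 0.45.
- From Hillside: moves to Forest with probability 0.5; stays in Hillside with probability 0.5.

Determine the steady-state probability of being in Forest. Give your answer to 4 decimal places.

0.4762

Let the stationary distribution be π with π = πP and π_1 + π_2 = 1.
π_1 = 0.45·π_1 + 0.5·π_2
Solving with the normalization constraint gives π = (0.4762, 0.5238).
So the stationary probability of Forest is 0.4762.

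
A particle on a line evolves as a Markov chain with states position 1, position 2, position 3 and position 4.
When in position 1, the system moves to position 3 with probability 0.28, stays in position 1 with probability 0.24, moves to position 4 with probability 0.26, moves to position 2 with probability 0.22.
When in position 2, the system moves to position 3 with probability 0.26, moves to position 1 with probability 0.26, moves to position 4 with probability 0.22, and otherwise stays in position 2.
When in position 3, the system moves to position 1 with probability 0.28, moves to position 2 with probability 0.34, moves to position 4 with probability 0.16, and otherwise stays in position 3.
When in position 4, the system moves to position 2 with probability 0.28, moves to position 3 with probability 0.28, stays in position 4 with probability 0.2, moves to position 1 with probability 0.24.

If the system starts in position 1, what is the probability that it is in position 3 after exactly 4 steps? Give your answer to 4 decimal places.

Propagate the distribution vector 4 steps from position 1.
After 0 steps: (1.0000, 0.0000, 0.0000, 0.0000)
After 1 step: (0.2400, 0.2200, 0.2800, 0.2600)
After 2 steps: (0.2556, 0.2780, 0.2588, 0.2076)
After 3 steps: (0.2559, 0.2746, 0.2589, 0.2105)
After 4 steps: (0.2558, 0.2747, 0.2590, 0.2105)
P(in position 3 after 4 steps) = 0.2590

0.2590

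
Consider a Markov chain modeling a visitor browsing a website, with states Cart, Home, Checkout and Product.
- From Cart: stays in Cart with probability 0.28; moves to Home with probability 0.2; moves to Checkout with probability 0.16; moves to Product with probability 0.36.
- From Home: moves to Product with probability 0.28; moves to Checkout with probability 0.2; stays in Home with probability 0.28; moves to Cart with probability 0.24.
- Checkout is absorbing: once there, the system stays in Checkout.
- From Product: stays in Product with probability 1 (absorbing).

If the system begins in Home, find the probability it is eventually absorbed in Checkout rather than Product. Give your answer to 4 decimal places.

Let h(s) be the probability of absorption at Checkout starting from transient state s. Then h(Checkout) = 1 and h(Product) = 0. By first-step analysis:
h(Cart) = 0.28·h(Cart) + 0.2·h(Home) + 0.16·1 + 0.36·0
h(Home) = 0.24·h(Cart) + 0.28·h(Home) + 0.2·1 + 0.28·0
Solving: h(Cart) = 0.3299, h(Home) = 0.3878.
Starting from Home, the probability is 0.3878.

0.3878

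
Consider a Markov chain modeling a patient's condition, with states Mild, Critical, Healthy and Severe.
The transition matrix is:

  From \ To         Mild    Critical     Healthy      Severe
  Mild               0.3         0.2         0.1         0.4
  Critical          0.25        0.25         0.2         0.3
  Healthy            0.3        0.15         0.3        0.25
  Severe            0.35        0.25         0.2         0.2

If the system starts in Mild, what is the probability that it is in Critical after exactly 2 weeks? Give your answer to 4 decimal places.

0.2250

Propagate the distribution vector 2 weeks from Mild.
After 0 weeks: (1.0000, 0.0000, 0.0000, 0.0000)
After 1 week: (0.3000, 0.2000, 0.1000, 0.4000)
After 2 weeks: (0.3100, 0.2250, 0.1800, 0.2850)
P(in Critical after 2 weeks) = 0.2250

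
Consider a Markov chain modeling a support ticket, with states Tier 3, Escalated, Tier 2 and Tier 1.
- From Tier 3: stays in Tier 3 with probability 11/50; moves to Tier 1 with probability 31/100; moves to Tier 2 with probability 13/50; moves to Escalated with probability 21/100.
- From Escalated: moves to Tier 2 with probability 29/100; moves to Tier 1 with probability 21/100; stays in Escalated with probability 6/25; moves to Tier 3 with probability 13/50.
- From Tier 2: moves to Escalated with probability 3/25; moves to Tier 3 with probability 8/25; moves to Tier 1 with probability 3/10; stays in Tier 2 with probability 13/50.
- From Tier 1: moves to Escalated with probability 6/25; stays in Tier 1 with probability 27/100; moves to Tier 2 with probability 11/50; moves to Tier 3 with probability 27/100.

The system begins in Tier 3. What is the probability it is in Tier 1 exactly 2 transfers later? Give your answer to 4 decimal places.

0.2740

Propagate the distribution vector 2 transfers from Tier 3.
After 0 transfers: (1.0000, 0.0000, 0.0000, 0.0000)
After 1 transfer: (0.2200, 0.2100, 0.2600, 0.3100)
After 2 transfers: (0.2699, 0.2022, 0.2539, 0.2740)
P(in Tier 1 after 2 transfers) = 0.2740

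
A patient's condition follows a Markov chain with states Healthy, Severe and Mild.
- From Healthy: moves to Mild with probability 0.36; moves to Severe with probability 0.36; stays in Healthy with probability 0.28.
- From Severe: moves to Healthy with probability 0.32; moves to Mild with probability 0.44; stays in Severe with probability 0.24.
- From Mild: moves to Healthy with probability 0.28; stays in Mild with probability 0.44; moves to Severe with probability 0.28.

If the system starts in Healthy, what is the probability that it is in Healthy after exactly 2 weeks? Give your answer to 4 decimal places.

Sum over the intermediate state after 1 week:
P = P(Healthy→Healthy)·P(Healthy→Healthy) + P(Healthy→Severe)·P(Severe→Healthy) + P(Healthy→Mild)·P(Mild→Healthy)
  = 0.28×0.28 + 0.36×0.32 + 0.36×0.28
  = 0.0784 + 0.1152 + 0.1008 = 0.2944

0.2944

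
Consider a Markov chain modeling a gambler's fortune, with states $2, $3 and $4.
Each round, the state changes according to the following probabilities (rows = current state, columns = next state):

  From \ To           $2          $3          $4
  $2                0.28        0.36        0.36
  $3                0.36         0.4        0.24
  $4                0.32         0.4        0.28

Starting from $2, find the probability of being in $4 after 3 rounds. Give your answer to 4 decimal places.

0.2903

Propagate the distribution vector 3 rounds from $2.
After 0 rounds: (1.0000, 0.0000, 0.0000)
After 1 round: (0.2800, 0.3600, 0.3600)
After 2 rounds: (0.3232, 0.3888, 0.2880)
After 3 rounds: (0.3226, 0.3871, 0.2903)
P(in $4 after 3 rounds) = 0.2903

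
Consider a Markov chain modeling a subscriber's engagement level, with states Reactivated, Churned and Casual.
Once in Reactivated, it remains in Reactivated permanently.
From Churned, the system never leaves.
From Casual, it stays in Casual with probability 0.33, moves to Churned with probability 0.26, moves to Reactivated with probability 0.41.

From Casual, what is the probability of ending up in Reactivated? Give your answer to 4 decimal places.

Let h(s) be the probability of absorption at Reactivated starting from transient state s. Then h(Reactivated) = 1 and h(Churned) = 0. By first-step analysis:
h(Casual) = 0.41·1 + 0.26·0 + 0.33·h(Casual)
Solving: h(Casual) = 0.6119.
Starting from Casual, the probability is 0.6119.

0.6119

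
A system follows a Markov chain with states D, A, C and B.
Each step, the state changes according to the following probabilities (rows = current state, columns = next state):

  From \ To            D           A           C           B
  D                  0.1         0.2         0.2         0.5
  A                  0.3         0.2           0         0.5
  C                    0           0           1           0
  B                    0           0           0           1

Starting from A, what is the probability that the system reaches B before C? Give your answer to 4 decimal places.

Let h(s) be the probability of absorption at B starting from transient state s. Then h(B) = 1 and h(C) = 0. By first-step analysis:
h(D) = 0.1·h(D) + 0.2·h(A) + 0.2·0 + 0.5·1
h(A) = 0.3·h(D) + 0.2·h(A) + 0.5·1
Solving: h(D) = 0.7576, h(A) = 0.9091.
Starting from A, the probability is 0.9091.

0.9091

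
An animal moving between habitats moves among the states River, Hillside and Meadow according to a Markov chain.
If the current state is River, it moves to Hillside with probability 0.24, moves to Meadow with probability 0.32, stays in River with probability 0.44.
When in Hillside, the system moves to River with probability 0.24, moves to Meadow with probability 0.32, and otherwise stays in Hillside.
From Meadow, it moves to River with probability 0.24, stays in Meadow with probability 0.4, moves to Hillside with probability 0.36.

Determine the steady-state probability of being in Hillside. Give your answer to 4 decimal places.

Let the stationary distribution be π with π = πP and π_1 + π_2 + π_3 = 1.
π_1 = 0.44·π_1 + 0.24·π_2 + 0.24·π_3
π_2 = 0.24·π_1 + 0.44·π_2 + 0.36·π_3
Solving with the normalization constraint gives π = (0.3000, 0.3522, 0.3478).
So the stationary probability of Hillside is 0.3522.

0.3522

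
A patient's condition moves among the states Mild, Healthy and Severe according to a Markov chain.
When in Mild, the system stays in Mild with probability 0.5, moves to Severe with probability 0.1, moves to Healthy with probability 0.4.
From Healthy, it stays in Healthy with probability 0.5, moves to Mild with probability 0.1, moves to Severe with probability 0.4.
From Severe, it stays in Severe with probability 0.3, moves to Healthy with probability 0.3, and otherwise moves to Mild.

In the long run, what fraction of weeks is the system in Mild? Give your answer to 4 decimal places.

Let the stationary distribution be π with π = πP and π_1 + π_2 + π_3 = 1.
π_1 = 0.5·π_1 + 0.1·π_2 + 0.4·π_3
π_2 = 0.4·π_1 + 0.5·π_2 + 0.3·π_3
Solving with the normalization constraint gives π = (0.3067, 0.4133, 0.2800).
So the stationary probability of Mild is 0.3067.

0.3067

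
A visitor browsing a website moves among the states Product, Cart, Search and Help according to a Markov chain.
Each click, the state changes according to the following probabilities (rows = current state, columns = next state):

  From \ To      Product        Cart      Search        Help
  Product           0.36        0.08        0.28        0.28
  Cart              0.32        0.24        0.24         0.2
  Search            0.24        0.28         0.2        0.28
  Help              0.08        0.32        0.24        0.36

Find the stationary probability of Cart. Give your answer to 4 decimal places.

0.2336

Let the stationary distribution be π with π = πP and π_1 + π_2 + π_3 + π_4 = 1.
π_1 = 0.36·π_1 + 0.32·π_2 + 0.24·π_3 + 0.08·π_4
π_2 = 0.08·π_1 + 0.24·π_2 + 0.28·π_3 + 0.32·π_4
π_3 = 0.28·π_1 + 0.24·π_2 + 0.2·π_3 + 0.24·π_4
Solving with the normalization constraint gives π = (0.2423, 0.2336, 0.2401, 0.2840).
So the stationary probability of Cart is 0.2336.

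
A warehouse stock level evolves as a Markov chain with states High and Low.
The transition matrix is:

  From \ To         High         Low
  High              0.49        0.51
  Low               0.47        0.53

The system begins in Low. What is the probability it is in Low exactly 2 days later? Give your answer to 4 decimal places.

Sum over the intermediate state after 1 day:
P = P(Low→High)·P(High→Low) + P(Low→Low)·P(Low→Low)
  = 0.47×0.51 + 0.53×0.53
  = 0.2397 + 0.2809 = 0.5206

0.5206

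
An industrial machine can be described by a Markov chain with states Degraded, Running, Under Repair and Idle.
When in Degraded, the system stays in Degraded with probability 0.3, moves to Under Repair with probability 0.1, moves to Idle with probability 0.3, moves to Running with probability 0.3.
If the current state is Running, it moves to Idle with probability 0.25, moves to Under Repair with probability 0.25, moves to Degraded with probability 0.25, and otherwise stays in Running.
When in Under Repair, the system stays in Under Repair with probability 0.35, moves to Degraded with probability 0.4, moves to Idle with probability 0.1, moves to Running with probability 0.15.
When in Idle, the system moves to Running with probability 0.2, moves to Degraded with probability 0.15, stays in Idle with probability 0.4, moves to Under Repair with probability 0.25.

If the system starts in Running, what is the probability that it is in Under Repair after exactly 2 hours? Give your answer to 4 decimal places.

Propagate the distribution vector 2 hours from Running.
After 0 hours: (0.0000, 1.0000, 0.0000, 0.0000)
After 1 hour: (0.2500, 0.2500, 0.2500, 0.2500)
After 2 hours: (0.2750, 0.2250, 0.2375, 0.2625)
P(in Under Repair after 2 hours) = 0.2375

0.2375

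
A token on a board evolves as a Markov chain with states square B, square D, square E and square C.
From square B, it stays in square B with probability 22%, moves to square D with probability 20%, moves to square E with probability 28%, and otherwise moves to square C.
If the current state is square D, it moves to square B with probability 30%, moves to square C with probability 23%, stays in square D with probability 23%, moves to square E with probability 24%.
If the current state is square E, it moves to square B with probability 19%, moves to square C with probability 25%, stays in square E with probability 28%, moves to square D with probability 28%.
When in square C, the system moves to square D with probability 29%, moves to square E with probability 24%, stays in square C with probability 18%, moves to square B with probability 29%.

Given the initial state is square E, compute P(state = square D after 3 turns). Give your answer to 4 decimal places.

0.2496

Propagate the distribution vector 3 turns from square E.
After 0 turns: (0.0000, 0.0000, 1.0000, 0.0000)
After 1 turn: (0.1900, 0.2800, 0.2800, 0.2500)
After 2 turns: (0.2515, 0.2533, 0.2588, 0.2364)
After 3 turns: (0.2490, 0.2496, 0.2604, 0.2410)
P(in square D after 3 turns) = 0.2496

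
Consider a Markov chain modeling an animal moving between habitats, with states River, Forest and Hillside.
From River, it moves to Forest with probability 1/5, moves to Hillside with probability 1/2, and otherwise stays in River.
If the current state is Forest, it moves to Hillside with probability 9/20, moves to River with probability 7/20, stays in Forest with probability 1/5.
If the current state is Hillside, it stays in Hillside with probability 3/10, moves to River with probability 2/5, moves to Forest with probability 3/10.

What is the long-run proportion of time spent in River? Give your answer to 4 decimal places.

Let the stationary distribution be π with π = πP and π_1 + π_2 + π_3 = 1.
π_1 = 0.3·π_1 + 0.35·π_2 + 0.4·π_3
π_2 = 0.2·π_1 + 0.2·π_2 + 0.3·π_3
Solving with the normalization constraint gives π = (0.3527, 0.2407, 0.4066).
So the stationary probability of River is 0.3527.

0.3527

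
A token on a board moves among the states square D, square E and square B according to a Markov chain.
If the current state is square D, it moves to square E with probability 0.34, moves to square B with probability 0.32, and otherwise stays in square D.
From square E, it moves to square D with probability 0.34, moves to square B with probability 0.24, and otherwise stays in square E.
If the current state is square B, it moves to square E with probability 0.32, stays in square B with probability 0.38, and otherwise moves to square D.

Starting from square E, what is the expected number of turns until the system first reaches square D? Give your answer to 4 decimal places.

Let t(s) be the expected number of turns to first reach square D from state s, with t(square D) = 0. Conditioning on the first turn:
t(square E) = 1 + 0.42·t(square E) + 0.24·t(square B)
t(square B) = 1 + 0.32·t(square E) + 0.38·t(square B)
Solving: t(square E) = 3.0410, t(square B) = 3.1825.
Expected turns from square E to square D: 3.0410.

3.0410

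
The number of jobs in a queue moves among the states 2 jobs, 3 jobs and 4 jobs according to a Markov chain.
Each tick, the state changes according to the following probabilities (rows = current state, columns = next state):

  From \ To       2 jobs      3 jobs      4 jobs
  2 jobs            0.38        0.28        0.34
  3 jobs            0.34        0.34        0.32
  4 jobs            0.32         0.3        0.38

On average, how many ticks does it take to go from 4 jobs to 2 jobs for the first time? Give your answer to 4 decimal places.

3.0651

Let t(s) be the expected number of ticks to first reach 2 jobs from state s, with t(2 jobs) = 0. Conditioning on the first tick:
t(3 jobs) = 1 + 0.34·t(3 jobs) + 0.32·t(4 jobs)
t(4 jobs) = 1 + 0.3·t(3 jobs) + 0.38·t(4 jobs)
Solving: t(3 jobs) = 3.0013, t(4 jobs) = 3.0651.
Expected ticks from 4 jobs to 2 jobs: 3.0651.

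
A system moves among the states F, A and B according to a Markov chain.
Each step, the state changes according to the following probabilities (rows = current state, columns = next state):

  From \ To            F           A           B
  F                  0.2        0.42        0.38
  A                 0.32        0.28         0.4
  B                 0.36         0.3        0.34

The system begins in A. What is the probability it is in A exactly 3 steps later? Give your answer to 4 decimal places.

0.3291

Propagate the distribution vector 3 steps from A.
After 0 steps: (0.0000, 1.0000, 0.0000)
After 1 step: (0.3200, 0.2800, 0.4000)
After 2 steps: (0.2976, 0.3328, 0.3696)
After 3 steps: (0.2991, 0.3291, 0.3719)
P(in A after 3 steps) = 0.3291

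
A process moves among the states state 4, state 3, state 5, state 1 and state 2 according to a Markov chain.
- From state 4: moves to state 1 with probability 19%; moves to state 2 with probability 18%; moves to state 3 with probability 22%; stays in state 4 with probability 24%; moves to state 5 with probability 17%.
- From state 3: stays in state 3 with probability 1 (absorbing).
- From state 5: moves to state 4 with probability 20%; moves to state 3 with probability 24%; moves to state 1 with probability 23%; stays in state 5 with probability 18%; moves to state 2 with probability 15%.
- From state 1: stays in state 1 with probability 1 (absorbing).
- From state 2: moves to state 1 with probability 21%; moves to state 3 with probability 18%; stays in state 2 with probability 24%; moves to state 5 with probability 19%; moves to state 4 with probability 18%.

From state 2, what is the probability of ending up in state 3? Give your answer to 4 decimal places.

Let h(s) be the probability of absorption at state 3 starting from transient state s. Then h(state 3) = 1 and h(state 1) = 0. By first-step analysis:
h(state 4) = 0.24·h(state 4) + 0.22·1 + 0.17·h(state 5) + 0.19·0 + 0.18·h(state 2)
h(state 5) = 0.2·h(state 4) + 0.24·1 + 0.18·h(state 5) + 0.23·0 + 0.15·h(state 2)
h(state 2) = 0.18·h(state 4) + 0.18·1 + 0.19·h(state 5) + 0.21·0 + 0.24·h(state 2)
Solving: h(state 4) = 0.5184, h(state 5) = 0.5081, h(state 2) = 0.4867.
Starting from state 2, the probability is 0.4867.

0.4867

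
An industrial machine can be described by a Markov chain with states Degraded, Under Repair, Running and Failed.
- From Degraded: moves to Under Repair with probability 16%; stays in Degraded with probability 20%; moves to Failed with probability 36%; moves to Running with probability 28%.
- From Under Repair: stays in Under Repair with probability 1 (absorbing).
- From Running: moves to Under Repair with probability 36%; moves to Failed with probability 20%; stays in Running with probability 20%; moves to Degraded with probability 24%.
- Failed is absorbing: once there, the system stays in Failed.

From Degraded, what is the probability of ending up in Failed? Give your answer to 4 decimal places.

Let h(s) be the probability of absorption at Failed starting from transient state s. Then h(Failed) = 1 and h(Under Repair) = 0. By first-step analysis:
h(Degraded) = 0.2·h(Degraded) + 0.16·0 + 0.28·h(Running) + 0.36·1
h(Running) = 0.24·h(Degraded) + 0.36·0 + 0.2·h(Running) + 0.2·1
Solving: h(Degraded) = 0.6006, h(Running) = 0.4302.
Starting from Degraded, the probability is 0.6006.

0.6006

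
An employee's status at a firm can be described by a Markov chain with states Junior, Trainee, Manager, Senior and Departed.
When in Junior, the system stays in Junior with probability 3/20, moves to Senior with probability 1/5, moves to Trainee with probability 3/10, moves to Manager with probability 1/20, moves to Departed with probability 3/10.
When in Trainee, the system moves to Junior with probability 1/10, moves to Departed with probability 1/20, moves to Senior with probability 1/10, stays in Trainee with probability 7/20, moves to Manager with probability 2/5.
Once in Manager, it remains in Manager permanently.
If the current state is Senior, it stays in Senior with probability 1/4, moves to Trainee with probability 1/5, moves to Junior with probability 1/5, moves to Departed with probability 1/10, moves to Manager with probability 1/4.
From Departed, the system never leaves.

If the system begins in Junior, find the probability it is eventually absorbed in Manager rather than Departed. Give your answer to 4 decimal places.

0.4998

Let h(s) be the probability of absorption at Manager starting from transient state s. Then h(Manager) = 1 and h(Departed) = 0. By first-step analysis:
h(Junior) = 0.15·h(Junior) + 0.3·h(Trainee) + 0.05·1 + 0.2·h(Senior) + 0.3·0
h(Trainee) = 0.1·h(Junior) + 0.35·h(Trainee) + 0.4·1 + 0.1·h(Senior) + 0.05·0
h(Senior) = 0.2·h(Junior) + 0.2·h(Trainee) + 0.25·1 + 0.25·h(Senior) + 0.1·0
Solving: h(Junior) = 0.4998, h(Trainee) = 0.7968, h(Senior) = 0.6791.
Starting from Junior, the probability is 0.4998.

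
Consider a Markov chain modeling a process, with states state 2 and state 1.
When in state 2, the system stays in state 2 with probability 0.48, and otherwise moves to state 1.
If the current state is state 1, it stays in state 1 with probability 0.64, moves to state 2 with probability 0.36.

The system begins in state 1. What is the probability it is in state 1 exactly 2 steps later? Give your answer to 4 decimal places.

Sum over the intermediate state after 1 step:
P = P(state 1→state 2)·P(state 2→state 1) + P(state 1→state 1)·P(state 1→state 1)
  = 0.36×0.52 + 0.64×0.64
  = 0.1872 + 0.4096 = 0.5968

0.5968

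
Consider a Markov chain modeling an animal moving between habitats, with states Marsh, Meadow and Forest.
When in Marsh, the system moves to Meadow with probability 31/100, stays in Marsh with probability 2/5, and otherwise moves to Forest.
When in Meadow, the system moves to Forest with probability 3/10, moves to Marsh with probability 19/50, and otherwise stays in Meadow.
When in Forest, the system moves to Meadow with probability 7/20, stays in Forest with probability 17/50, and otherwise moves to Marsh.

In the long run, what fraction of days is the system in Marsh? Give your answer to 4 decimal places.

0.3657

Let the stationary distribution be π with π = πP and π_1 + π_2 + π_3 = 1.
π_1 = 0.4·π_1 + 0.38·π_2 + 0.31·π_3
π_2 = 0.31·π_1 + 0.32·π_2 + 0.35·π_3
Solving with the normalization constraint gives π = (0.3657, 0.3256, 0.3087).
So the stationary probability of Marsh is 0.3657.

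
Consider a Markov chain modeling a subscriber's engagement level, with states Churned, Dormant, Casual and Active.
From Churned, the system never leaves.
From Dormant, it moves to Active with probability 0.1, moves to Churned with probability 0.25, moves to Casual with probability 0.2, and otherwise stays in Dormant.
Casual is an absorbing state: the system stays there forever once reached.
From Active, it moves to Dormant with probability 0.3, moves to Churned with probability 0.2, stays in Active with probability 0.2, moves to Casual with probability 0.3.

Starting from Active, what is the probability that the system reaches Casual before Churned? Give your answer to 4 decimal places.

0.5488

Let h(s) be the probability of absorption at Casual starting from transient state s. Then h(Casual) = 1 and h(Churned) = 0. By first-step analysis:
h(Dormant) = 0.25·0 + 0.45·h(Dormant) + 0.2·1 + 0.1·h(Active)
h(Active) = 0.2·0 + 0.3·h(Dormant) + 0.3·1 + 0.2·h(Active)
Solving: h(Dormant) = 0.4634, h(Active) = 0.5488.
Starting from Active, the probability is 0.5488.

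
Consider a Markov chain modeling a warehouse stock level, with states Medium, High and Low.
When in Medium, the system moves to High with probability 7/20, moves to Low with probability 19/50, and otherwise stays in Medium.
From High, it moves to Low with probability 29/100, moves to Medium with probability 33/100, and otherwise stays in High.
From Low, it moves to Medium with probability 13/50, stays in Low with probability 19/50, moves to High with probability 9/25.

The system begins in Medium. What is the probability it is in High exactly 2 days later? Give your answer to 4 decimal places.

Sum over the intermediate state after 1 day:
P = P(Medium→Medium)·P(Medium→High) + P(Medium→High)·P(High→High) + P(Medium→Low)·P(Low→High)
  = 0.27×0.35 + 0.35×0.38 + 0.38×0.36
  = 0.0945 + 0.1330 + 0.1368 = 0.3643

0.3643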